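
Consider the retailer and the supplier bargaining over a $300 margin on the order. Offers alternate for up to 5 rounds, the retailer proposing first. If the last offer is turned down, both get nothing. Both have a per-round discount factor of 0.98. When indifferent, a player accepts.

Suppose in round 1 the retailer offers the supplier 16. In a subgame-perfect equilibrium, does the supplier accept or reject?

Accept

Round 5 (the retailer proposes): the supplier will accept anything ≥ 0, so the retailer offers 0 and keeps 300.
Round 4 (the supplier proposes): the retailer can get 300 next round, worth 0.98 × 300 = 294 now, so the supplier offers 294, keeping 6.
Round 3 (the retailer proposes): the supplier can get 6 next round, worth 0.98 × 6 = 5.88 now; the retailer offers that and keeps 294.12.
Round 2 (the supplier proposes): the retailer can get 294.12 next round, worth 0.98 × 294.12 = 288.2376 now, so the supplier offers 288.2376, keeping 11.7624.
So by rejecting in round 1, the supplier gets 11.7624 next round, worth 0.98 × 11.7624 = 11.527152 now.
Offer 16 ≥ 11.527152, so the supplier accepts.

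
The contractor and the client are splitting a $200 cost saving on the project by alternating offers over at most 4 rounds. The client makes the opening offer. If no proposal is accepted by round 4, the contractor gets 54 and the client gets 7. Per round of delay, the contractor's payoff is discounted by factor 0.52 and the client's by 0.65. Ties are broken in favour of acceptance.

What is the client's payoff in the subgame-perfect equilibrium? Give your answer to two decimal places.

129.68

Round 4 (the contractor proposes): the client gets 7 if talks fail, so the contractor offers 7 and keeps 193.
Round 3 (the client proposes): the contractor can get 193 next round, worth 0.52 × 193 = 100.36 now, so the client offers 100.36, keeping 99.64.
Round 2 (the contractor proposes): the client can get 99.64 next round, worth 0.65 × 99.64 = 64.766 now; the contractor offers that and keeps 135.234.
Round 1 (the client proposes): the contractor can get 135.234 next round, worth 0.52 × 135.234 = 70.32168 now, so the client offers 70.32168, keeping 129.67832.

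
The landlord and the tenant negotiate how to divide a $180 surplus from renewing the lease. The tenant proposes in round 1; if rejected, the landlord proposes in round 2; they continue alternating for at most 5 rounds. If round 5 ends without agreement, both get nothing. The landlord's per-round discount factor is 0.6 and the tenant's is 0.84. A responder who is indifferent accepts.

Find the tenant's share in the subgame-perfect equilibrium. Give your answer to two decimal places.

154.01

Work backward from the last round.
Round 5 (the tenant proposes): rejection yields 0 for the landlord; the tenant offers 0 and keeps 180.
Round 4 (the landlord proposes): the tenant can get 180 next round, worth 0.84 × 180 = 151.2 now, so the landlord offers 151.2, keeping 28.8.
Round 3 (the tenant proposes): the landlord can get 28.8 next round, worth 0.6 × 28.8 = 17.28 now; the tenant offers that and keeps 162.72.
Round 2 (the landlord proposes): the tenant can get 162.72 next round, worth 0.84 × 162.72 = 136.6848 now, so the landlord offers 136.6848, keeping 43.3152.
Round 1 (the tenant proposes): the landlord can get 43.3152 next round, worth 0.6 × 43.3152 = 25.98912 now; the tenant offers that and keeps 154.01088.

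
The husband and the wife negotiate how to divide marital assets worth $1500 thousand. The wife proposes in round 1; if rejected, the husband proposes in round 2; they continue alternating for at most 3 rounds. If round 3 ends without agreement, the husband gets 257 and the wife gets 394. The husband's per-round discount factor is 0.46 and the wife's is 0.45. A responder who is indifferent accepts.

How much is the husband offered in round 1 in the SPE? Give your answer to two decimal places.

432.70

Round 3 (the wife proposes): the husband gets 257 if talks fail, so the wife offers 257 and keeps 1243.
Round 2 (the husband proposes): the wife can get 1243 next round, worth 0.45 × 1243 = 559.35 now; the husband offers that and keeps 940.65.
Round 1 (the wife proposes): the husband can get 940.65 next round, worth 0.46 × 940.65 = 432.699 now. The wife offers 432.699 and keeps 1500 − 432.699 = 1067.301.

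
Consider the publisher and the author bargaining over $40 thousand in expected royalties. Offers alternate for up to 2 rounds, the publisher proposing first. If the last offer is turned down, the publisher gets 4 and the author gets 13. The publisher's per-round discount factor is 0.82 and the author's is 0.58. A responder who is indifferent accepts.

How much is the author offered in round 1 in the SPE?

By backward induction:
Round 2 (the author proposes): the publisher gets 4 if talks fail, so the author offers 4 and keeps 36.
Round 1 (the publisher proposes): the author can get 36 next round, worth 0.58 × 36 = 20.88 now. The publisher offers 20.88 and keeps 40 − 20.88 = 19.12.

20.88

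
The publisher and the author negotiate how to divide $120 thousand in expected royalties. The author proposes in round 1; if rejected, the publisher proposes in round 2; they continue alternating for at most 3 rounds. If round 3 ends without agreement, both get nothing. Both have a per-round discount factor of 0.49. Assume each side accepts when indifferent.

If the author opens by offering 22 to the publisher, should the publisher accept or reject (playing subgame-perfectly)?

Work out the publisher's continuation value if the offer is rejected.
Round 3 (the author proposes): rejection yields 0 for the publisher; the author offers 0 and keeps 120.
Round 2 (the publisher proposes): the author can get 120 next round, worth 0.49 × 120 = 58.8 now, so the publisher offers 58.8, keeping 61.2.
So by rejecting in round 1, the publisher gets 61.2 next round, worth 0.49 × 61.2 = 29.988 now.
Offer 22 < 29.988, so the publisher rejects.

Reject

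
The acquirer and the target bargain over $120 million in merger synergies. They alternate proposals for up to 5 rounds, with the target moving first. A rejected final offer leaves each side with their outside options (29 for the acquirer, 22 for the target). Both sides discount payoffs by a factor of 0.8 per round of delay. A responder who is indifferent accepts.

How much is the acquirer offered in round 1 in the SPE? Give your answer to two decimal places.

Solve by backward induction from round 5.
Round 5 (the target proposes): the acquirer gets 29 if talks fail, so the target offers 29 and keeps 91.
Round 4 (the acquirer proposes): the target can get 91 next round, worth 0.8 × 91 = 72.8 now. The acquirer offers 72.8 and keeps 120 − 72.8 = 47.2.
Round 3 (the target proposes): the acquirer can get 47.2 next round, worth 0.8 × 47.2 = 37.76 now. The target offers 37.76 and keeps 120 − 37.76 = 82.24.
Round 2 (the acquirer proposes): the target can get 82.24 next round, worth 0.8 × 82.24 = 65.792 now. The acquirer offers 65.792 and keeps 120 − 65.792 = 54.208.
Round 1 (the target proposes): the acquirer can get 54.208 next round, worth 0.8 × 54.208 = 43.3664 now, so the target offers 43.3664, keeping 76.6336.

43.37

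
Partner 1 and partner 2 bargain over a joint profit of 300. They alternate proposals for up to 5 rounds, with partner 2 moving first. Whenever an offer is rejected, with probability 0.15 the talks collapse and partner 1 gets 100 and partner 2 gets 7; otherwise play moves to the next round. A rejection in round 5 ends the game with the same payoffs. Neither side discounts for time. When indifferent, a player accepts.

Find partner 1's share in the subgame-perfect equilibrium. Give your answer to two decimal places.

142.39

By backward induction:
Round 5 (partner 2 proposes): partner 1 gets 100 if talks fail, so partner 2 offers 100 and keeps 200.
Round 4 (partner 1 proposes): rejecting gives partner 2 an expected 0.85 × 200 + 0.15 × 7 = 171.05, so partner 1 offers 171.05, keeping 128.95.
Round 3 (partner 2 proposes): rejecting gives partner 1 an expected 0.85 × 128.95 + 0.15 × 100 = 124.6075. Partner 2 offers 124.6075 and keeps 300 − 124.6075 = 175.3925.
Round 2 (partner 1 proposes): rejecting gives partner 2 an expected 0.85 × 175.3925 + 0.15 × 7 = 150.133625; partner 1 offers that and keeps 149.866375.
Round 1 (partner 2 proposes): rejecting gives partner 1 an expected 0.85 × 149.866375 + 0.15 × 100 = 142.38641875. Partner 2 offers 142.38641875 and keeps 300 − 142.38641875 = 157.61358125.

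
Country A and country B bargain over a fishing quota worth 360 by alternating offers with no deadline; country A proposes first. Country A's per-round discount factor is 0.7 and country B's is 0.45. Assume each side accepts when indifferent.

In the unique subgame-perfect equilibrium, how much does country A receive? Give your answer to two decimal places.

289.05

Let x be country A's share when country A proposes and y be country B's share when country B proposes.
Country B accepts iff offered ≥ 0.45·y, so x = 360 − 0.45y. Symmetrically y = 360 − 0.7x.
Substituting: x = 360 − 0.45(360 − 0.7x), giving x(1 − 0.7·0.45) = 360(1 − 0.45).
So x = 360 × 0.55 / 0.685 ≈ 289.0511, and country B receives 360 − x ≈ 70.9489.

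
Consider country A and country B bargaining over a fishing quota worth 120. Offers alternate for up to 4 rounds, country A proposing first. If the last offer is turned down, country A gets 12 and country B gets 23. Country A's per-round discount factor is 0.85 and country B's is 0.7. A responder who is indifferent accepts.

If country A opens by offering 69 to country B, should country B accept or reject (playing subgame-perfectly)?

Accept

Work out country B's continuation value if the offer is rejected.
Round 4 (country B proposes): country A gets 12 if talks fail, so country B offers 12 and keeps 108.
Round 3 (country A proposes): country B can get 108 next round, worth 0.7 × 108 = 75.6 now; country A offers that and keeps 44.4.
Round 2 (country B proposes): country A can get 44.4 next round, worth 0.85 × 44.4 = 37.74 now; country B offers that and keeps 82.26.
So by rejecting in round 1, country B gets 82.26 next round, worth 0.7 × 82.26 = 57.582 now.
Offer 69 ≥ 57.582, so country B accepts.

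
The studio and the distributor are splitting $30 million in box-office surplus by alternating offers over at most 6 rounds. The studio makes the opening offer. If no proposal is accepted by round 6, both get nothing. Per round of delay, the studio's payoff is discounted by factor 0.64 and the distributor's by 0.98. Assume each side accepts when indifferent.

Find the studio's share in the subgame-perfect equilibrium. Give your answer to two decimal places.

1.21

Solve by backward induction from round 6.
Round 6 (the distributor proposes): the studio will accept anything ≥ 0, so the distributor offers 0 and keeps 30.
Round 5 (the studio proposes): the distributor can get 30 next round, worth 0.98 × 30 = 29.4 now; the studio offers that and keeps 0.6.
Round 4 (the distributor proposes): the studio can get 0.6 next round, worth 0.64 × 0.6 = 0.384 now; the distributor offers that and keeps 29.616.
Round 3 (the studio proposes): the distributor can get 29.616 next round, worth 0.98 × 29.616 = 29.02368 now, so the studio offers 29.02368, keeping 0.97632.
Round 2 (the distributor proposes): the studio can get 0.97632 next round, worth 0.64 × 0.97632 = 0.6248448 now. The distributor offers 0.6248448 and keeps 30 − 0.6248448 = 29.3751552.
Round 1 (the studio proposes): the distributor can get 29.3751552 next round, worth 0.98 × 29.3751552 = 28.787652096 now. The studio offers 28.787652096 and keeps 30 − 28.787652096 = 1.212347904.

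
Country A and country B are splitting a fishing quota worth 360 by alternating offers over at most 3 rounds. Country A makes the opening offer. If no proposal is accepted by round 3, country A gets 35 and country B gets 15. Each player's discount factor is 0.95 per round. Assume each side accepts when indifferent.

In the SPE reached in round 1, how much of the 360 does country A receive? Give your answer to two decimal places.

329.36

Solve by backward induction from round 3.
Round 3 (country A proposes): country B gets 15 if talks fail, so country A offers 15 and keeps 345.
Round 2 (country B proposes): country A can get 345 next round, worth 0.95 × 345 = 327.75 now. Country B offers 327.75 and keeps 360 − 327.75 = 32.25.
Round 1 (country A proposes): country B can get 32.25 next round, worth 0.95 × 32.25 = 30.6375 now. Country A offers 30.6375 and keeps 360 − 30.6375 = 329.3625.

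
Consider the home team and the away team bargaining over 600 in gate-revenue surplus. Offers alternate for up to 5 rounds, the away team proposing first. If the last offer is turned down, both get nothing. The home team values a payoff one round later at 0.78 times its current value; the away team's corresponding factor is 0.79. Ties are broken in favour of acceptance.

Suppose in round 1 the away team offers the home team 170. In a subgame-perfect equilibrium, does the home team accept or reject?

Accept

Round 5 (the away team proposes): rejection yields 0 for the home team; the away team offers 0 and keeps 600.
Round 4 (the home team proposes): the away team can get 600 next round, worth 0.79 × 600 = 474 now, so the home team offers 474, keeping 126.
Round 3 (the away team proposes): the home team can get 126 next round, worth 0.78 × 126 = 98.28 now, so the away team offers 98.28, keeping 501.72.
Round 2 (the home team proposes): the away team can get 501.72 next round, worth 0.79 × 501.72 = 396.3588 now, so the home team offers 396.3588, keeping 203.6412.
So by rejecting in round 1, the home team gets 203.6412 next round, worth 0.78 × 203.6412 = 158.840136 now.
Offer 170 ≥ 158.840136, so the home team accepts.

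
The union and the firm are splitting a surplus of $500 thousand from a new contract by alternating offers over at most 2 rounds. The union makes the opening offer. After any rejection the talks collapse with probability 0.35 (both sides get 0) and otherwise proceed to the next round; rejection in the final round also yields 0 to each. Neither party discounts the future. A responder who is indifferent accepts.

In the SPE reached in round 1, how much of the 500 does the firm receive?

Round 2 (the firm proposes): rejection yields 0 for the union; the firm offers 0 and keeps 500.
Round 1 (the union proposes): rejecting gives the firm an expected 0.65 × 500 = 325; the union offers that and keeps 175.

325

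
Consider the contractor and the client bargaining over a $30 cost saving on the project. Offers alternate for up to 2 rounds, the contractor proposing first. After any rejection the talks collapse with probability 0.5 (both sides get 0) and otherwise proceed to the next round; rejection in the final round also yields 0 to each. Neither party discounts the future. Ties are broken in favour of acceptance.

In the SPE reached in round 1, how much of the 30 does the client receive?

15

By backward induction:
Round 2 (the client proposes): rejection yields 0 for the contractor; the client offers 0 and keeps 30.
Round 1 (the contractor proposes): rejecting gives the client an expected 0.5 × 30 = 15. The contractor offers 15 and keeps 30 − 15 = 15.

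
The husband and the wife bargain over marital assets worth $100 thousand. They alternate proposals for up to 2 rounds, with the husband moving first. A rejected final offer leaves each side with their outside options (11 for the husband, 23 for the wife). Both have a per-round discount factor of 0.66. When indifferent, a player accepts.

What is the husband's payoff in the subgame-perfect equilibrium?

Round 2 (the wife proposes): the husband gets 11 if talks fail, so the wife offers 11 and keeps 89.
Round 1 (the husband proposes): the wife can get 89 next round, worth 0.66 × 89 = 58.74 now, so the husband offers 58.74, keeping 41.26.

41.26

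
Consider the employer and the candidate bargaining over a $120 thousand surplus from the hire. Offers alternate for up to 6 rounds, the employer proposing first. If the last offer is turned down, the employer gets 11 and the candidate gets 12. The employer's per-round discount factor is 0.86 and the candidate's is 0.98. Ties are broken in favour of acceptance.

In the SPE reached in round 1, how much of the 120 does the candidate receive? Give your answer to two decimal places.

Round 6 (the candidate proposes): the employer gets 11 if talks fail, so the candidate offers 11 and keeps 109.
Round 5 (the employer proposes): the candidate can get 109 next round, worth 0.98 × 109 = 106.82 now, so the employer offers 106.82, keeping 13.18.
Round 4 (the candidate proposes): the employer can get 13.18 next round, worth 0.86 × 13.18 = 11.3348 now. The candidate offers 11.3348 and keeps 120 − 11.3348 = 108.6652.
Round 3 (the employer proposes): the candidate can get 108.6652 next round, worth 0.98 × 108.6652 = 106.491896 now, so the employer offers 106.491896, keeping 13.508104.
Round 2 (the candidate proposes): the employer can get 13.508104 next round, worth 0.86 × 13.508104 = 11.61696944 now, so the candidate offers 11.61696944, keeping 108.38303056.
Round 1 (the employer proposes): the candidate can get 108.38303056 next round, worth 0.98 × 108.38303056 = 106.2153699488 now. The employer offers 106.2153699488 and keeps 120 − 106.2153699488 = 13.7846300512.

106.22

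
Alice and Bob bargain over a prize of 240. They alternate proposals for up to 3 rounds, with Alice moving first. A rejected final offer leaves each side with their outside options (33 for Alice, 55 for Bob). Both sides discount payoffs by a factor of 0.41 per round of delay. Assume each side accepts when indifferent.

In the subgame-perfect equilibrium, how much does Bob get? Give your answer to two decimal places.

67.30

Work backward from the last round.
Round 3 (Alice proposes): Bob gets 55 if talks fail, so Alice offers 55 and keeps 185.
Round 2 (Bob proposes): Alice can get 185 next round, worth 0.41 × 185 = 75.85 now. Bob offers 75.85 and keeps 240 − 75.85 = 164.15.
Round 1 (Alice proposes): Bob can get 164.15 next round, worth 0.41 × 164.15 = 67.3015 now; Alice offers that and keeps 172.6985.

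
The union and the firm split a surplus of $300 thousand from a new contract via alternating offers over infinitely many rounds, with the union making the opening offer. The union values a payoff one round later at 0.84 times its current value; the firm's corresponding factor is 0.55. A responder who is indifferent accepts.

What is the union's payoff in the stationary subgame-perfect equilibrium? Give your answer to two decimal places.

In a stationary SPE each proposer offers the other exactly their discounted continuation value.
If the union keeps x when proposing and the firm keeps y when proposing, then x = 300 − 0.55y and y = 300 − 0.84x.
Solving: x = 300(1 − 0.55) / (1 − 0.84·0.55) = 135 / 0.538 ≈ 250.9294.
The firm gets 300 − 250.9294 ≈ 49.0706.

250.93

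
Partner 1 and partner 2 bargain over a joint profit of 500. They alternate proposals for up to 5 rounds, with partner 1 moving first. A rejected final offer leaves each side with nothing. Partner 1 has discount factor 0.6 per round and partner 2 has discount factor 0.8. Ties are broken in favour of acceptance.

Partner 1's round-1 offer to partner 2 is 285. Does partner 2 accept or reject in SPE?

Round 5 (partner 1 proposes): partner 2 will accept anything ≥ 0, so partner 1 offers 0 and keeps 500.
Round 4 (partner 2 proposes): partner 1 can get 500 next round, worth 0.6 × 500 = 300 now, so partner 2 offers 300, keeping 200.
Round 3 (partner 1 proposes): partner 2 can get 200 next round, worth 0.8 × 200 = 160 now; partner 1 offers that and keeps 340.
Round 2 (partner 2 proposes): partner 1 can get 340 next round, worth 0.6 × 340 = 204 now; partner 2 offers that and keeps 296.
So by rejecting in round 1, partner 2 gets 296 next round, worth 0.8 × 296 = 236.8 now.
Offer 285 ≥ 236.8, so partner 2 accepts.

Accept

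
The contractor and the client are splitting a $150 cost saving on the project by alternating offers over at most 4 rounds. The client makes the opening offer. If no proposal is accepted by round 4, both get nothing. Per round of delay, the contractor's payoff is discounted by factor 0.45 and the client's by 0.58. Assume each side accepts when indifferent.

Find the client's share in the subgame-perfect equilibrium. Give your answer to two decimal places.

Solve by backward induction from round 4.
Round 4 (the contractor proposes): the client will accept anything ≥ 0, so the contractor offers 0 and keeps 150.
Round 3 (the client proposes): the contractor can get 150 next round, worth 0.45 × 150 = 67.5 now; the client offers that and keeps 82.5.
Round 2 (the contractor proposes): the client can get 82.5 next round, worth 0.58 × 82.5 = 47.85 now, so the contractor offers 47.85, keeping 102.15.
Round 1 (the client proposes): the contractor can get 102.15 next round, worth 0.45 × 102.15 = 45.9675 now; the client offers that and keeps 104.0325.

104.03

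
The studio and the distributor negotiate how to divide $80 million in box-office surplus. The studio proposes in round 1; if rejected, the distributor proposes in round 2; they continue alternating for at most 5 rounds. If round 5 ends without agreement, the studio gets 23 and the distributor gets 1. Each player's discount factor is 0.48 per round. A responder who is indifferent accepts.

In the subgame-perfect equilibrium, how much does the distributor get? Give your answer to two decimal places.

24.62

By backward induction:
Round 5 (the studio proposes): the distributor gets 1 if talks fail, so the studio offers 1 and keeps 79.
Round 4 (the distributor proposes): the studio can get 79 next round, worth 0.48 × 79 = 37.92 now; the distributor offers that and keeps 42.08.
Round 3 (the studio proposes): the distributor can get 42.08 next round, worth 0.48 × 42.08 = 20.1984 now, so the studio offers 20.1984, keeping 59.8016.
Round 2 (the distributor proposes): the studio can get 59.8016 next round, worth 0.48 × 59.8016 = 28.704768 now; the distributor offers that and keeps 51.295232.
Round 1 (the studio proposes): the distributor can get 51.295232 next round, worth 0.48 × 51.295232 = 24.62171136 now; the studio offers that and keeps 55.37828864.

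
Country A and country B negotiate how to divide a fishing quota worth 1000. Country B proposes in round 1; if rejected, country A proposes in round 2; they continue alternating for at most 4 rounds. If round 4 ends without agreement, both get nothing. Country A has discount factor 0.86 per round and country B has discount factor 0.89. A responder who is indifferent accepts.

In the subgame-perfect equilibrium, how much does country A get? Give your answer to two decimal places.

752.84

Round 4 (country A proposes): country B will accept anything ≥ 0, so country A offers 0 and keeps 1000.
Round 3 (country B proposes): country A can get 1000 next round, worth 0.86 × 1000 = 860 now, so country B offers 860, keeping 140.
Round 2 (country A proposes): country B can get 140 next round, worth 0.89 × 140 = 124.6 now, so country A offers 124.6, keeping 875.4.
Round 1 (country B proposes): country A can get 875.4 next round, worth 0.86 × 875.4 = 752.844 now; country B offers that and keeps 247.156.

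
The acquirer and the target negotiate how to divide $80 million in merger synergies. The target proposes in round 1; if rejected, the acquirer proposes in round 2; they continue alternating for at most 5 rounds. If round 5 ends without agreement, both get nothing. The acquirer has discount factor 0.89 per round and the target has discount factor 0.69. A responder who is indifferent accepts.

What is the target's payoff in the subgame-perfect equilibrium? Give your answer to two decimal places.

By backward induction:
Round 5 (the target proposes): rejection yields 0 for the acquirer; the target offers 0 and keeps 80.
Round 4 (the acquirer proposes): the target can get 80 next round, worth 0.69 × 80 = 55.2 now; the acquirer offers that and keeps 24.8.
Round 3 (the target proposes): the acquirer can get 24.8 next round, worth 0.89 × 24.8 = 22.072 now. The target offers 22.072 and keeps 80 − 22.072 = 57.928.
Round 2 (the acquirer proposes): the target can get 57.928 next round, worth 0.69 × 57.928 = 39.97032 now. The acquirer offers 39.97032 and keeps 80 − 39.97032 = 40.02968.
Round 1 (the target proposes): the acquirer can get 40.02968 next round, worth 0.89 × 40.02968 = 35.6264152 now, so the target offers 35.6264152, keeping 44.3735848.

44.37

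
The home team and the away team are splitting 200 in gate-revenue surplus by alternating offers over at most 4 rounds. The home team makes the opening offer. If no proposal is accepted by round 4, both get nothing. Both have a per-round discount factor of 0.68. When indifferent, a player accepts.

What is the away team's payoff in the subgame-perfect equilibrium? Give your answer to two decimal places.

106.41

Round 4 (the away team proposes): rejection yields 0 for the home team; the away team offers 0 and keeps 200.
Round 3 (the home team proposes): the away team can get 200 next round, worth 0.68 × 200 = 136 now, so the home team offers 136, keeping 64.
Round 2 (the away team proposes): the home team can get 64 next round, worth 0.68 × 64 = 43.52 now, so the away team offers 43.52, keeping 156.48.
Round 1 (the home team proposes): the away team can get 156.48 next round, worth 0.68 × 156.48 = 106.4064 now; the home team offers that and keeps 93.5936.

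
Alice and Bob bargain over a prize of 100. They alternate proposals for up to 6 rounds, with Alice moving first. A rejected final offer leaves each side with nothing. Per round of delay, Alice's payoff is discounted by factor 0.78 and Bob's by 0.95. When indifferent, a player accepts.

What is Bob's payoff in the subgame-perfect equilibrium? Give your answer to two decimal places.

Round 6 (Bob proposes): rejection yields 0 for Alice; Bob offers 0 and keeps 100.
Round 5 (Alice proposes): Bob can get 100 next round, worth 0.95 × 100 = 95 now; Alice offers that and keeps 5.
Round 4 (Bob proposes): Alice can get 5 next round, worth 0.78 × 5 = 3.9 now, so Bob offers 3.9, keeping 96.1.
Round 3 (Alice proposes): Bob can get 96.1 next round, worth 0.95 × 96.1 = 91.295 now, so Alice offers 91.295, keeping 8.705.
Round 2 (Bob proposes): Alice can get 8.705 next round, worth 0.78 × 8.705 = 6.7899 now. Bob offers 6.7899 and keeps 100 − 6.7899 = 93.2101.
Round 1 (Alice proposes): Bob can get 93.2101 next round, worth 0.95 × 93.2101 = 88.549595 now, so Alice offers 88.549595, keeping 11.450405.

88.55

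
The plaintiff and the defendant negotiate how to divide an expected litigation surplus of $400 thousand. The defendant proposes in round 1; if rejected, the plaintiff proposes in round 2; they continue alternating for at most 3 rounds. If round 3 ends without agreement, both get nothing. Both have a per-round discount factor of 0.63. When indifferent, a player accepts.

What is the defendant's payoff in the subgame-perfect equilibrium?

Round 3 (the defendant proposes): the plaintiff will accept anything ≥ 0, so the defendant offers 0 and keeps 400.
Round 2 (the plaintiff proposes): the defendant can get 400 next round, worth 0.63 × 400 = 252 now. The plaintiff offers 252 and keeps 400 − 252 = 148.
Round 1 (the defendant proposes): the plaintiff can get 148 next round, worth 0.63 × 148 = 93.24 now. The defendant offers 93.24 and keeps 400 − 93.24 = 306.76.

306.76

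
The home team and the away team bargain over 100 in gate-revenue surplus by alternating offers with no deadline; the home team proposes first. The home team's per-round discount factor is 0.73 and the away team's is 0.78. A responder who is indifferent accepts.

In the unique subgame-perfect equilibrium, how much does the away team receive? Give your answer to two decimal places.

48.91

In a stationary SPE each proposer offers the other exactly their discounted continuation value.
If the home team keeps x when proposing and the away team keeps y when proposing, then x = 100 − 0.78y and y = 100 − 0.73x.
Solving: x = 100(1 − 0.78) / (1 − 0.73·0.78) = 22 / 0.4306 ≈ 51.0915.
The away team gets 100 − 51.0915 ≈ 48.9085.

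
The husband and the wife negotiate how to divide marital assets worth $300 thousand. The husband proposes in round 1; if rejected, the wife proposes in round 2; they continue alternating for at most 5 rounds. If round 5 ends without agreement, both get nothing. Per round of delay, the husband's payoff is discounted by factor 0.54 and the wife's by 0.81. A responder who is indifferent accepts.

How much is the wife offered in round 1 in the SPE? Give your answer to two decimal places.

Round 5 (the husband proposes): the wife will accept anything ≥ 0, so the husband offers 0 and keeps 300.
Round 4 (the wife proposes): the husband can get 300 next round, worth 0.54 × 300 = 162 now; the wife offers that and keeps 138.
Round 3 (the husband proposes): the wife can get 138 next round, worth 0.81 × 138 = 111.78 now, so the husband offers 111.78, keeping 188.22.
Round 2 (the wife proposes): the husband can get 188.22 next round, worth 0.54 × 188.22 = 101.6388 now; the wife offers that and keeps 198.3612.
Round 1 (the husband proposes): the wife can get 198.3612 next round, worth 0.81 × 198.3612 = 160.672572 now; the husband offers that and keeps 139.327428.

160.67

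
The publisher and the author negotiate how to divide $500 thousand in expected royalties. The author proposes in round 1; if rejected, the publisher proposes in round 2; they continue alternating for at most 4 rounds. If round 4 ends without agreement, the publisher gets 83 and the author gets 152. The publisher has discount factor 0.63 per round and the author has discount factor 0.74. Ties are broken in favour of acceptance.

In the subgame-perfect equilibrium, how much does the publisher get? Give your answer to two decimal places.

Round 4 (the publisher proposes): the author gets 152 if talks fail, so the publisher offers 152 and keeps 348.
Round 3 (the author proposes): the publisher can get 348 next round, worth 0.63 × 348 = 219.24 now, so the author offers 219.24, keeping 280.76.
Round 2 (the publisher proposes): the author can get 280.76 next round, worth 0.74 × 280.76 = 207.7624 now, so the publisher offers 207.7624, keeping 292.2376.
Round 1 (the author proposes): the publisher can get 292.2376 next round, worth 0.63 × 292.2376 = 184.109688 now. The author offers 184.109688 and keeps 500 − 184.109688 = 315.890312.

184.11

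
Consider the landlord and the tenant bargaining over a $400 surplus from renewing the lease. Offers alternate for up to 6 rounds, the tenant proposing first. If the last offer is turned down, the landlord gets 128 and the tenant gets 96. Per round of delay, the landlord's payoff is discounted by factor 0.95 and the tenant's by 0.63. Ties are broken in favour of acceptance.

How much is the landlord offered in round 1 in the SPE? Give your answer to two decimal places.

Round 6 (the landlord proposes): the tenant gets 96 if talks fail, so the landlord offers 96 and keeps 304.
Round 5 (the tenant proposes): the landlord can get 304 next round, worth 0.95 × 304 = 288.8 now; the tenant offers that and keeps 111.2.
Round 4 (the landlord proposes): the tenant can get 111.2 next round, worth 0.63 × 111.2 = 70.056 now, so the landlord offers 70.056, keeping 329.944.
Round 3 (the tenant proposes): the landlord can get 329.944 next round, worth 0.95 × 329.944 = 313.4468 now, so the tenant offers 313.4468, keeping 86.5532.
Round 2 (the landlord proposes): the tenant can get 86.5532 next round, worth 0.63 × 86.5532 = 54.528516 now, so the landlord offers 54.528516, keeping 345.471484.
Round 1 (the tenant proposes): the landlord can get 345.471484 next round, worth 0.95 × 345.471484 = 328.1979098 now. The tenant offers 328.1979098 and keeps 400 − 328.1979098 = 71.8020902.

328.20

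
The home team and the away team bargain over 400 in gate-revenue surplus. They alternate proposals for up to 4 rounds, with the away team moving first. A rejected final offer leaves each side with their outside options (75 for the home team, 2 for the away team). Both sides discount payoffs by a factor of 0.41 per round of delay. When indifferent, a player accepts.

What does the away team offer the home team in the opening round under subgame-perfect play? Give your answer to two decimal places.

124.19

Round 4 (the home team proposes): the away team gets 2 if talks fail, so the home team offers 2 and keeps 398.
Round 3 (the away team proposes): the home team can get 398 next round, worth 0.41 × 398 = 163.18 now; the away team offers that and keeps 236.82.
Round 2 (the home team proposes): the away team can get 236.82 next round, worth 0.41 × 236.82 = 97.0962 now, so the home team offers 97.0962, keeping 302.9038.
Round 1 (the away team proposes): the home team can get 302.9038 next round, worth 0.41 × 302.9038 = 124.190558 now. The away team offers 124.190558 and keeps 400 − 124.190558 = 275.809442.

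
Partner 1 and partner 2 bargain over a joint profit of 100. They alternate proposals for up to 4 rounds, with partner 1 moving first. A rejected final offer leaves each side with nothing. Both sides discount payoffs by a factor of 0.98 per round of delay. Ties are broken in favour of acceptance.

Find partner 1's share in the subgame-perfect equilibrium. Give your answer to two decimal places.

Round 4 (partner 2 proposes): rejection yields 0 for partner 1; partner 2 offers 0 and keeps 100.
Round 3 (partner 1 proposes): partner 2 can get 100 next round, worth 0.98 × 100 = 98 now; partner 1 offers that and keeps 2.
Round 2 (partner 2 proposes): partner 1 can get 2 next round, worth 0.98 × 2 = 1.96 now, so partner 2 offers 1.96, keeping 98.04.
Round 1 (partner 1 proposes): partner 2 can get 98.04 next round, worth 0.98 × 98.04 = 96.0792 now, so partner 1 offers 96.0792, keeping 3.9208.

3.92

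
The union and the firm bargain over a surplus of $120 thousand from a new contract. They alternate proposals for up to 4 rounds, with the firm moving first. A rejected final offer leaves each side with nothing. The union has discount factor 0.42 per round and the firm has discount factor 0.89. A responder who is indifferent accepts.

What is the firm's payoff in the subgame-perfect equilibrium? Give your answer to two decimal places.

Solve by backward induction from round 4.
Round 4 (the union proposes): rejection yields 0 for the firm; the union offers 0 and keeps 120.
Round 3 (the firm proposes): the union can get 120 next round, worth 0.42 × 120 = 50.4 now; the firm offers that and keeps 69.6.
Round 2 (the union proposes): the firm can get 69.6 next round, worth 0.89 × 69.6 = 61.944 now; the union offers that and keeps 58.056.
Round 1 (the firm proposes): the union can get 58.056 next round, worth 0.42 × 58.056 = 24.38352 now. The firm offers 24.38352 and keeps 120 − 24.38352 = 95.61648.

95.62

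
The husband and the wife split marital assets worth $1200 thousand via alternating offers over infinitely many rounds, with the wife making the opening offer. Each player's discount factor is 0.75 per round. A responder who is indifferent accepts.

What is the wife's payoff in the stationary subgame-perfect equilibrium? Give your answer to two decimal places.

685.71

When the wife proposes, the husband accepts any offer worth at least 0.75 times what the husband would get by proposing next round; and vice versa.
This gives x = 1200 − 0.75y and y = 1200 − 0.75x, where x and y are each side's share when it proposes.
Hence (1 − 0.75·0.75)x = 1200(1 − 0.75), i.e. 0.4375·x = 300.
x ≈ 685.7143; the husband's share is 1200 − x ≈ 514.2857.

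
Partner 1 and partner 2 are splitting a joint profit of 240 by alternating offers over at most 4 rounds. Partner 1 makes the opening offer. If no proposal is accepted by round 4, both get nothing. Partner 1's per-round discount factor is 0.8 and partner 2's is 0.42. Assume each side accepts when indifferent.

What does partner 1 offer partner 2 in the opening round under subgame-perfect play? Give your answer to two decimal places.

Round 4 (partner 2 proposes): rejection yields 0 for partner 1; partner 2 offers 0 and keeps 240.
Round 3 (partner 1 proposes): partner 2 can get 240 next round, worth 0.42 × 240 = 100.8 now; partner 1 offers that and keeps 139.2.
Round 2 (partner 2 proposes): partner 1 can get 139.2 next round, worth 0.8 × 139.2 = 111.36 now, so partner 2 offers 111.36, keeping 128.64.
Round 1 (partner 1 proposes): partner 2 can get 128.64 next round, worth 0.42 × 128.64 = 54.0288 now, so partner 1 offers 54.0288, keeping 185.9712.

54.03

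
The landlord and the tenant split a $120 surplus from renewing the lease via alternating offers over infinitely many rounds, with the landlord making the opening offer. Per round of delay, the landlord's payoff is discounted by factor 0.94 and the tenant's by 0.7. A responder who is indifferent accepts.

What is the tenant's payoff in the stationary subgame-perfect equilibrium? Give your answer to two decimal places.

14.74

Let x be the landlord's share when the landlord proposes and y be the tenant's share when the tenant proposes.
The tenant accepts iff offered ≥ 0.7·y, so x = 120 − 0.7y. Symmetrically y = 120 − 0.94x.
Substituting: x = 120 − 0.7(120 − 0.94x), giving x(1 − 0.94·0.7) = 120(1 − 0.7).
So x = 120 × 0.3 / 0.342 ≈ 105.2632, and the tenant receives 120 − x ≈ 14.7368.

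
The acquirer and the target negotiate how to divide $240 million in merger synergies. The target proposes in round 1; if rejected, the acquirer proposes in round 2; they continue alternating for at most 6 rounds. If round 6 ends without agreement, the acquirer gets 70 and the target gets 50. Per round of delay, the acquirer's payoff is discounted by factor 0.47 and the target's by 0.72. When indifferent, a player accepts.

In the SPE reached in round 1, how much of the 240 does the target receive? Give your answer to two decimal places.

187.50

Round 6 (the acquirer proposes): the target gets 50 if talks fail, so the acquirer offers 50 and keeps 190.
Round 5 (the target proposes): the acquirer can get 190 next round, worth 0.47 × 190 = 89.3 now; the target offers that and keeps 150.7.
Round 4 (the acquirer proposes): the target can get 150.7 next round, worth 0.72 × 150.7 = 108.504 now. The acquirer offers 108.504 and keeps 240 − 108.504 = 131.496.
Round 3 (the target proposes): the acquirer can get 131.496 next round, worth 0.47 × 131.496 = 61.80312 now. The target offers 61.80312 and keeps 240 − 61.80312 = 178.19688.
Round 2 (the acquirer proposes): the target can get 178.19688 next round, worth 0.72 × 178.19688 = 128.3017536 now; the acquirer offers that and keeps 111.6982464.
Round 1 (the target proposes): the acquirer can get 111.6982464 next round, worth 0.47 × 111.6982464 = 52.498175808 now, so the target offers 52.498175808, keeping 187.501824192.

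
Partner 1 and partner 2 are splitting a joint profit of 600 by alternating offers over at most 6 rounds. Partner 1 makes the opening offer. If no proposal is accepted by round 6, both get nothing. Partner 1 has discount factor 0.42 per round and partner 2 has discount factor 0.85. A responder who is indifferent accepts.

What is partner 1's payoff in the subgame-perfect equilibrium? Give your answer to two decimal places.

Solve by backward induction from round 6.
Round 6 (partner 2 proposes): rejection yields 0 for partner 1; partner 2 offers 0 and keeps 600.
Round 5 (partner 1 proposes): partner 2 can get 600 next round, worth 0.85 × 600 = 510 now, so partner 1 offers 510, keeping 90.
Round 4 (partner 2 proposes): partner 1 can get 90 next round, worth 0.42 × 90 = 37.8 now, so partner 2 offers 37.8, keeping 562.2.
Round 3 (partner 1 proposes): partner 2 can get 562.2 next round, worth 0.85 × 562.2 = 477.87 now, so partner 1 offers 477.87, keeping 122.13.
Round 2 (partner 2 proposes): partner 1 can get 122.13 next round, worth 0.42 × 122.13 = 51.2946 now, so partner 2 offers 51.2946, keeping 548.7054.
Round 1 (partner 1 proposes): partner 2 can get 548.7054 next round, worth 0.85 × 548.7054 = 466.39959 now; partner 1 offers that and keeps 133.60041.

133.60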